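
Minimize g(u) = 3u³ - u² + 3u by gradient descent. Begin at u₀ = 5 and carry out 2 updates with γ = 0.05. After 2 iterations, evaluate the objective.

g′(u) = 9u² - 2u + 3
Step 1: g′(5) = 218; u₁ = 5 − 0.05·218 = -5.9
Step 2: g′(-5.9) = 328.09; u₂ = -5.9 − 0.05·328.09 = -22.3045
g(-22.3045) = -33853.249529698375

-33853.249529698375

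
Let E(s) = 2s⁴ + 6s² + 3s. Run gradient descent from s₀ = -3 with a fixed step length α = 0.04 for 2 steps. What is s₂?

E′(s) = 8s³ + 12s + 3
s₁ = -3 − 0.04·(-249) = 6.96
s₂ = 6.96 − 0.04·2783.748288 = -104.38993152

-104.38993152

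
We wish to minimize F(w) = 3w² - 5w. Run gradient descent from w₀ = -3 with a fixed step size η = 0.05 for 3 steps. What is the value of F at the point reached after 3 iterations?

3.10302675

F′(w) = 6w - 5
w₁ = -3 − 0.05·(-23) = -1.85
w₂ = -1.85 − 0.05·(-16.1) = -1.045
w₃ = -1.045 − 0.05·(-11.27) = -0.4815
F(-0.4815) = 3.10302675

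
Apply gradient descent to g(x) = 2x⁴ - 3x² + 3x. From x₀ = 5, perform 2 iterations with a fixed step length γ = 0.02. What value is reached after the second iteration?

g′(x) = 8x³ - 6x + 3
Step 1: g′(5) = 973; x₁ = 5 − 0.02·973 = -14.46
Step 2: g′(-14.46) = -24097.956288; x₂ = -14.46 − 0.02·(-24097.956288) = 467.49912576

467.49912576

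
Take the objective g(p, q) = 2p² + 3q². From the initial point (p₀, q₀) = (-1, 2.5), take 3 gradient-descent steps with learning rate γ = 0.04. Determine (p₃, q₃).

(-0.592704, 1.09744)

∇g = (4p, 6q)
Step 1: at (-1, 2.5), ∇g = (-4, 15) → (-1, 2.5) − 0.04·(-4, 15) = (-0.84, 1.9)
Step 2: at (-0.84, 1.9), ∇g = (-3.36, 11.4) → (-0.84, 1.9) − 0.04·(-3.36, 11.4) = (-0.7056, 1.444)
Step 3: at (-0.7056, 1.444), ∇g = (-2.8224, 8.664) → (-0.7056, 1.444) − 0.04·(-2.8224, 8.664) = (-0.592704, 1.09744)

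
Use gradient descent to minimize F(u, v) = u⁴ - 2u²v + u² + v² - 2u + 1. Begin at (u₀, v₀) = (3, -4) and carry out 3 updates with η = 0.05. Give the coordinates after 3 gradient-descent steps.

∇F = (4u³ - 4uv + 2u - 2, -2u² + 2v)
Step 1: at (3, -4), ∇F = (160, -26) → (3, -4) − 0.05·(160, -26) = (-5, -2.7)
Step 2: at (-5, -2.7), ∇F = (-566, -55.4) → (-5, -2.7) − 0.05·(-566, -55.4) = (23.3, 0.07)
Step 3: at (23.3, 0.07), ∇F = (50635.424, -1085.64) → (23.3, 0.07) − 0.05·(50635.424, -1085.64) = (-2508.4712, 54.352)

(-2508.4712, 54.352)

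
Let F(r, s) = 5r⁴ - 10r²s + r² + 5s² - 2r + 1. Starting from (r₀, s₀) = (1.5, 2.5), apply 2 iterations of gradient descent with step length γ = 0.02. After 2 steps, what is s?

∇F = (20r³ - 20rs + 2r - 2, -10r² + 10s)
(r₁, s₁) = (1.5, 2.5) − 0.02·(-6.5, 2.5) = (1.63, 2.45)
(r₂, s₂) = (1.63, 2.45) − 0.02·(8.00494, -2.069) = (1.4699012, 2.49138)
s = 2.49138

2.49138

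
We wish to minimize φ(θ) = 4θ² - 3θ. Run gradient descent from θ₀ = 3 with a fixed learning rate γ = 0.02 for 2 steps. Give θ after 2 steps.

2.2272

φ′(θ) = 8θ - 3
Step 1: φ′(3) = 21; θ₁ = 3 − 0.02·21 = 2.58
Step 2: φ′(2.58) = 17.64; θ₂ = 2.58 − 0.02·17.64 = 2.2272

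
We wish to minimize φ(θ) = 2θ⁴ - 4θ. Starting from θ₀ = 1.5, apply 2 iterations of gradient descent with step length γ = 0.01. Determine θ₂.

φ′(θ) = 8θ³ - 4
Step 1: φ′(1.5) = 23; θ₁ = 1.5 − 0.01·23 = 1.27
Step 2: φ′(1.27) = 12.387064; θ₂ = 1.27 − 0.01·12.387064 = 1.14612936

1.14612936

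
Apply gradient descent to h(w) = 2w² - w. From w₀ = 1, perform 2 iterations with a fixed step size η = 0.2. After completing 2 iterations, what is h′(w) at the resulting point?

h′(w) = 4w - 1
Step 1: h′(1) = 3; w₁ = 1 − 0.2·3 = 0.4
Step 2: h′(0.4) = 0.6; w₂ = 0.4 − 0.2·0.6 = 0.28
h′(w) at (0.28) = 0.12

0.12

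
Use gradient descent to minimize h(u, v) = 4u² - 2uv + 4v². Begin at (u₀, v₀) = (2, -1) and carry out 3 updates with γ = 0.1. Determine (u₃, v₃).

(0.032, 0.032)

∇h = (8u - 2v, -2u + 8v)
(u₁, v₁) = (2, -1) − 0.1·(18, -12) = (0.2, 0.2)
(u₂, v₂) = (0.2, 0.2) − 0.1·(1.2, 1.2) = (0.08, 0.08)
(u₃, v₃) = (0.08, 0.08) − 0.1·(0.48, 0.48) = (0.032, 0.032)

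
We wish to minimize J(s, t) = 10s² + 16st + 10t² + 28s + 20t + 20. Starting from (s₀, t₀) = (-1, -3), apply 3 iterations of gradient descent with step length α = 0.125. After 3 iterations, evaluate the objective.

∇J = (20s + 16t + 28, 16s + 20t + 20)
Step 1: at (-1, -3), ∇J = (-40, -56) → (-1, -3) − 0.125·(-40, -56) = (4, 4)
Step 2: at (4, 4), ∇J = (172, 164) → (4, 4) − 0.125·(172, 164) = (-17.5, -16.5)
Step 3: at (-17.5, -16.5), ∇J = (-586, -590) → (-17.5, -16.5) − 0.125·(-586, -590) = (55.75, 57.25)
J(55.75, 57.25) = 117649.25

117649.25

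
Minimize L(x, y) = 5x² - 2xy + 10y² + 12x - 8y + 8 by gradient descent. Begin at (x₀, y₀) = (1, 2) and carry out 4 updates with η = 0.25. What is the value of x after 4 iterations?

∇L = (10x - 2y + 12, -2x + 20y - 8)
(x₁, y₁) = (1, 2) − 0.25·(18, 30) = (-3.5, -5.5)
(x₂, y₂) = (-3.5, -5.5) − 0.25·(-12, -111) = (-0.5, 22.25)
(x₃, y₃) = (-0.5, 22.25) − 0.25·(-37.5, 438) = (8.875, -87.25)
(x₄, y₄) = (8.875, -87.25) − 0.25·(275.25, -1770.75) = (-59.9375, 355.4375)
x = -59.9375

-59.9375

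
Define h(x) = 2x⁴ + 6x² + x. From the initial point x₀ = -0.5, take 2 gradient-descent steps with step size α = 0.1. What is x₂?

h′(x) = 8x³ + 12x + 1
Step 1: h′(-0.5) = -6; x₁ = -0.5 − 0.1·(-6) = 0.1
Step 2: h′(0.1) = 2.208; x₂ = 0.1 − 0.1·2.208 = -0.1208

-0.1208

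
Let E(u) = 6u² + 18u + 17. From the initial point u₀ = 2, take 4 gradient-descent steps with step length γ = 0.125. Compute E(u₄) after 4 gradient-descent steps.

E′(u) = 12u + 18
u₁ = 2 − 0.125·42 = -3.25
u₂ = -3.25 − 0.125·(-21) = -0.625
u₃ = -0.625 − 0.125·10.5 = -1.9375
u₄ = -1.9375 − 0.125·(-5.25) = -1.28125
E(-1.28125) = 3.787109375

3.787109375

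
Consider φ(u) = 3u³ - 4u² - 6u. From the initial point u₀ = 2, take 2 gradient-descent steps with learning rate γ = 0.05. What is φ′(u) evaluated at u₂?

φ′(u) = 9u² - 8u - 6
u₁ = 2 − 0.05·14 = 1.3
u₂ = 1.3 − 0.05·(-1.19) = 1.3595
φ′(u) at (1.3595) = -0.24183775

-0.24183775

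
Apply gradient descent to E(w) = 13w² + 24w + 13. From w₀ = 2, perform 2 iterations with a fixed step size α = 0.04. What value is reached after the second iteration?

-0.9184

E′(w) = 26w + 24
Step 1: E′(2) = 76; w₁ = 2 − 0.04·76 = -1.04
Step 2: E′(-1.04) = -3.04; w₂ = -1.04 − 0.04·(-3.04) = -0.9184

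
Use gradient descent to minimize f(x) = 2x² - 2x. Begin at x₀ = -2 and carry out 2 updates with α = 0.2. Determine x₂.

0.4

f′(x) = 4x - 2
Step 1: f′(-2) = -10; x₁ = -2 − 0.2·(-10) = 0
Step 2: f′(0) = -2; x₂ = 0 − 0.2·(-2) = 0.4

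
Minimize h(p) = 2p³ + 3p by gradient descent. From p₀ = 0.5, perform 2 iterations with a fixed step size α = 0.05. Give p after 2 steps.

0.1023125

h′(p) = 6p² + 3
p₁ = 0.5 − 0.05·4.5 = 0.275
p₂ = 0.275 − 0.05·3.45375 = 0.1023125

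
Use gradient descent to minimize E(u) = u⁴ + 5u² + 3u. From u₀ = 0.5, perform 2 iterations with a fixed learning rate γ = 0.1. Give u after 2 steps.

E′(u) = 4u³ + 10u + 3
u₁ = 0.5 − 0.1·8.5 = -0.35
u₂ = -0.35 − 0.1·(-0.6715) = -0.28285

-0.28285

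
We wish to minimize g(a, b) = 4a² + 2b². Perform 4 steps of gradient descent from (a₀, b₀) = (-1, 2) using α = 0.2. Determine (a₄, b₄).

(-0.1296, 0.0032)

∇g = (8a, 4b)
Step 1: at (-1, 2), ∇g = (-8, 8) → (-1, 2) − 0.2·(-8, 8) = (0.6, 0.4)
Step 2: at (0.6, 0.4), ∇g = (4.8, 1.6) → (0.6, 0.4) − 0.2·(4.8, 1.6) = (-0.36, 0.08)
Step 3: at (-0.36, 0.08), ∇g = (-2.88, 0.32) → (-0.36, 0.08) − 0.2·(-2.88, 0.32) = (0.216, 0.016)
Step 4: at (0.216, 0.016), ∇g = (1.728, 0.064) → (0.216, 0.016) − 0.2·(1.728, 0.064) = (-0.1296, 0.0032)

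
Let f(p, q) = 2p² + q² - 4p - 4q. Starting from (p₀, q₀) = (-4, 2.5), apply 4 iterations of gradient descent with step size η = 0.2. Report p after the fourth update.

∇f = (4p - 4, 2q - 4)
(p₁, q₁) = (-4, 2.5) − 0.2·(-20, 1) = (0, 2.3)
(p₂, q₂) = (0, 2.3) − 0.2·(-4, 0.6) = (0.8, 2.18)
(p₃, q₃) = (0.8, 2.18) − 0.2·(-0.8, 0.36) = (0.96, 2.108)
(p₄, q₄) = (0.96, 2.108) − 0.2·(-0.16, 0.216) = (0.992, 2.0648)
p = 0.992

0.992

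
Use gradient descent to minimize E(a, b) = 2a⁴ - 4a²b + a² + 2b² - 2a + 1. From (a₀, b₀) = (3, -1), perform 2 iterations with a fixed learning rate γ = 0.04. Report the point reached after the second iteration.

(91.41592832, 7.815616)

∇E = (8a³ - 8ab + 2a - 2, -4a² + 4b)
(a₁, b₁) = (3, -1) − 0.04·(244, -40) = (-6.76, 0.6)
(a₂, b₂) = (-6.76, 0.6) − 0.04·(-2454.398208, -180.3904) = (91.41592832, 7.815616)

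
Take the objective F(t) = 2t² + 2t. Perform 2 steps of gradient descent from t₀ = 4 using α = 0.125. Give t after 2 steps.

0.625

F′(t) = 4t + 2
Step 1: F′(4) = 18; t₁ = 4 − 0.125·18 = 1.75
Step 2: F′(1.75) = 9; t₂ = 1.75 − 0.125·9 = 0.625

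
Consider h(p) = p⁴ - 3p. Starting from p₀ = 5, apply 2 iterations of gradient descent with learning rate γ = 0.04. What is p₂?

512.38340352

h′(p) = 4p³ - 3
p₁ = 5 − 0.04·497 = -14.88
p₂ = -14.88 − 0.04·(-13181.585088) = 512.38340352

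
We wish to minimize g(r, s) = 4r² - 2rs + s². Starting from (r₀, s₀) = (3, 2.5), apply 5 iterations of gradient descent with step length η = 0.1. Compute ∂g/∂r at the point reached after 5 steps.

∇g = (8r - 2s, -2r + 2s)
(r₁, s₁) = (3, 2.5) − 0.1·(19, -1) = (1.1, 2.6)
(r₂, s₂) = (1.1, 2.6) − 0.1·(3.6, 3) = (0.74, 2.3)
(r₃, s₃) = (0.74, 2.3) − 0.1·(1.32, 3.12) = (0.608, 1.988)
(r₄, s₄) = (0.608, 1.988) − 0.1·(0.888, 2.76) = (0.5192, 1.712)
(r₅, s₅) = (0.5192, 1.712) − 0.1·(0.7296, 2.3856) = (0.44624, 1.47344)
∂g/∂r at (0.44624, 1.47344) = 0.62304

0.62304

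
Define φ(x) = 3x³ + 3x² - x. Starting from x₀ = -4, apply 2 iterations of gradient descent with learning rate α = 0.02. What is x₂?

-12.921192

φ′(x) = 9x² + 6x - 1
Step 1: φ′(-4) = 119; x₁ = -4 − 0.02·119 = -6.38
Step 2: φ′(-6.38) = 327.0596; x₂ = -6.38 − 0.02·327.0596 = -12.921192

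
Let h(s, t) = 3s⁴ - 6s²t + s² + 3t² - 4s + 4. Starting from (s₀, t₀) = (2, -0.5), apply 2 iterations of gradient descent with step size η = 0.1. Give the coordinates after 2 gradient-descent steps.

(787.8944, 47.344)

∇h = (12s³ - 12st + 2s - 4, -6s² + 6t)
Step 1: at (2, -0.5), ∇h = (108, -27) → (2, -0.5) − 0.1·(108, -27) = (-8.8, 2.2)
Step 2: at (-8.8, 2.2), ∇h = (-7966.944, -451.44) → (-8.8, 2.2) − 0.1·(-7966.944, -451.44) = (787.8944, 47.344)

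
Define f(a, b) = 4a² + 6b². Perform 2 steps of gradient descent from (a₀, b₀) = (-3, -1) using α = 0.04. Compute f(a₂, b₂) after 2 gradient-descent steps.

∇f = (8a, 12b)
(a₁, b₁) = (-3, -1) − 0.04·(-24, -12) = (-2.04, -0.52)
(a₂, b₂) = (-2.04, -0.52) − 0.04·(-16.32, -6.24) = (-1.3872, -0.2704)
f(-1.3872, -0.2704) = 8.13599232

8.13599232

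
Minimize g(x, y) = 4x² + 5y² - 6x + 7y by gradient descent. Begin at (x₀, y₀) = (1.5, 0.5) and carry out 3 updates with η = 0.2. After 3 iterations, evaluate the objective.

∇g = (8x - 6, 10y + 7)
Step 1: at (1.5, 0.5), ∇g = (6, 12) → (1.5, 0.5) − 0.2·(6, 12) = (0.3, -1.9)
Step 2: at (0.3, -1.9), ∇g = (-3.6, -12) → (0.3, -1.9) − 0.2·(-3.6, -12) = (1.02, 0.5)
Step 3: at (1.02, 0.5), ∇g = (2.16, 12) → (1.02, 0.5) − 0.2·(2.16, 12) = (0.588, -1.9)
g(0.588, -1.9) = 2.604976

2.604976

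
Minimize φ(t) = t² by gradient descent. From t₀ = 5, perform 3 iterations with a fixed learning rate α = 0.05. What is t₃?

φ′(t) = 2t
Step 1: φ′(5) = 10; t₁ = 5 − 0.05·10 = 4.5
Step 2: φ′(4.5) = 9; t₂ = 4.5 − 0.05·9 = 4.05
Step 3: φ′(4.05) = 8.1; t₃ = 4.05 − 0.05·8.1 = 3.645

3.645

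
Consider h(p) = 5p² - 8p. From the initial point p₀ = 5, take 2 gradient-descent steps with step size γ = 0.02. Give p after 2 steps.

3.488

h′(p) = 10p - 8
Step 1: h′(5) = 42; p₁ = 5 − 0.02·42 = 4.16
Step 2: h′(4.16) = 33.6; p₂ = 4.16 − 0.02·33.6 = 3.488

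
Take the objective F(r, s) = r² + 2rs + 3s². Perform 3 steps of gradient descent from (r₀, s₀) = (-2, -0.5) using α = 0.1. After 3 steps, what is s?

∇F = (2r + 2s, 2r + 6s)
(r₁, s₁) = (-2, -0.5) − 0.1·(-5, -7) = (-1.5, 0.2)
(r₂, s₂) = (-1.5, 0.2) − 0.1·(-2.6, -1.8) = (-1.24, 0.38)
(r₃, s₃) = (-1.24, 0.38) − 0.1·(-1.72, -0.2) = (-1.068, 0.4)
s = 0.4

0.4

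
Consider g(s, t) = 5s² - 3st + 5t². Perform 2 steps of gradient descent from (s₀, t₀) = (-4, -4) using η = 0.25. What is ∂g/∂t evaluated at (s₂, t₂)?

∇g = (10s - 3t, -3s + 10t)
Step 1: at (-4, -4), ∇g = (-28, -28) → (-4, -4) − 0.25·(-28, -28) = (3, 3)
Step 2: at (3, 3), ∇g = (21, 21) → (3, 3) − 0.25·(21, 21) = (-2.25, -2.25)
∂g/∂t at (-2.25, -2.25) = -15.75

-15.75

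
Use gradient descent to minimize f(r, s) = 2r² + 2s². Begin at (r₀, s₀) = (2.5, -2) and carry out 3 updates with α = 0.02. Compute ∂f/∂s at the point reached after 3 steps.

∇f = (4r, 4s)
Step 1: at (2.5, -2), ∇f = (10, -8) → (2.5, -2) − 0.02·(10, -8) = (2.3, -1.84)
Step 2: at (2.3, -1.84), ∇f = (9.2, -7.36) → (2.3, -1.84) − 0.02·(9.2, -7.36) = (2.116, -1.6928)
Step 3: at (2.116, -1.6928), ∇f = (8.464, -6.7712) → (2.116, -1.6928) − 0.02·(8.464, -6.7712) = (1.94672, -1.557376)
∂f/∂s at (1.94672, -1.557376) = -6.229504

-6.229504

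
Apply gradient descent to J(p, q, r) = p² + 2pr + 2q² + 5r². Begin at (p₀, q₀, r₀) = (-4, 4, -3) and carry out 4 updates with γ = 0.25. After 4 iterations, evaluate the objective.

∇J = (2p + 2r, 4q, 2p + 10r)
Step 1: at (-4, 4, -3), ∇J = (-14, 16, -38) → (-4, 4, -3) − 0.25·(-14, 16, -38) = (-0.5, 0, 6.5)
Step 2: at (-0.5, 0, 6.5), ∇J = (12, 0, 64) → (-0.5, 0, 6.5) − 0.25·(12, 0, 64) = (-3.5, 0, -9.5)
Step 3: at (-3.5, 0, -9.5), ∇J = (-26, 0, -102) → (-3.5, 0, -9.5) − 0.25·(-26, 0, -102) = (3, 0, 16)
Step 4: at (3, 0, 16), ∇J = (38, 0, 166) → (3, 0, 16) − 0.25·(38, 0, 166) = (-6.5, 0, -25.5)
J(-6.5, 0, -25.5) = 3625

3625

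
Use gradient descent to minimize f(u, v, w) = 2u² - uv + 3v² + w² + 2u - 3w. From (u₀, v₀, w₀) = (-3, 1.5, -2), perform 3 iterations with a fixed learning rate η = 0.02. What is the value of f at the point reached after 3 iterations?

∇f = (4u - v + 2, -u + 6v, 2w - 3)
Step 1: at (-3, 1.5, -2), ∇f = (-11.5, 12, -7) → (-3, 1.5, -2) − 0.02·(-11.5, 12, -7) = (-2.77, 1.26, -1.86)
Step 2: at (-2.77, 1.26, -1.86), ∇f = (-10.34, 10.33, -6.72) → (-2.77, 1.26, -1.86) − 0.02·(-10.34, 10.33, -6.72) = (-2.5632, 1.0534, -1.7256)
Step 3: at (-2.5632, 1.0534, -1.7256), ∇f = (-9.3062, 8.8836, -6.4512) → (-2.5632, 1.0534, -1.7256) − 0.02·(-9.3062, 8.8836, -6.4512) = (-2.377076, 0.875728, -1.596576)
f(-2.377076, 0.875728, -1.596576) = 18.267982144608

18.267982144608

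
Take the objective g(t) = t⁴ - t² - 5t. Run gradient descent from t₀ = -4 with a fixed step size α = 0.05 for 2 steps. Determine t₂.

g′(t) = 4t³ - 2t - 5
t₁ = -4 − 0.05·(-253) = 8.65
t₂ = 8.65 − 0.05·2566.5585 = -119.677925

-119.677925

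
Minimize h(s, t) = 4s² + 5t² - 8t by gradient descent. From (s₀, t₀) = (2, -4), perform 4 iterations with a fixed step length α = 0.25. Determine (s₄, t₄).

(2, -23.5)

∇h = (8s, 10t - 8)
Step 1: at (2, -4), ∇h = (16, -48) → (2, -4) − 0.25·(16, -48) = (-2, 8)
Step 2: at (-2, 8), ∇h = (-16, 72) → (-2, 8) − 0.25·(-16, 72) = (2, -10)
Step 3: at (2, -10), ∇h = (16, -108) → (2, -10) − 0.25·(16, -108) = (-2, 17)
Step 4: at (-2, 17), ∇h = (-16, 162) → (-2, 17) − 0.25·(-16, 162) = (2, -23.5)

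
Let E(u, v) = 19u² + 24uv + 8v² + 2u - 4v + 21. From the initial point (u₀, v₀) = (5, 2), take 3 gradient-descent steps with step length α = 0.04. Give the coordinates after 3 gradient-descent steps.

(-6.277312, -4.532864)

∇E = (38u + 24v + 2, 24u + 16v - 4)
(u₁, v₁) = (5, 2) − 0.04·(240, 148) = (-4.6, -3.92)
(u₂, v₂) = (-4.6, -3.92) − 0.04·(-266.88, -177.12) = (6.0752, 3.1648)
(u₃, v₃) = (6.0752, 3.1648) − 0.04·(308.8128, 192.4416) = (-6.277312, -4.532864)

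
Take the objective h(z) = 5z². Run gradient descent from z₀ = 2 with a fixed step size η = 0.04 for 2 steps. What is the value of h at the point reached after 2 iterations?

h′(z) = 10z
Step 1: h′(2) = 20; z₁ = 2 − 0.04·20 = 1.2
Step 2: h′(1.2) = 12; z₂ = 1.2 − 0.04·12 = 0.72
h(0.72) = 2.592

2.592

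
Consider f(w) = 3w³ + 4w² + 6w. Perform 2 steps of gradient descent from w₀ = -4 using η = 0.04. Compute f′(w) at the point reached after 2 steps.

9864.104250793984

f′(w) = 9w² + 8w + 6
w₁ = -4 − 0.04·118 = -8.72
w₂ = -8.72 − 0.04·620.5856 = -33.543424
f′(w) at (-33.543424) = 9864.104250793984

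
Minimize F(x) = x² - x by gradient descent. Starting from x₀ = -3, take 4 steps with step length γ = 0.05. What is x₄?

F′(x) = 2x - 1
Step 1: F′(-3) = -7; x₁ = -3 − 0.05·(-7) = -2.65
Step 2: F′(-2.65) = -6.3; x₂ = -2.65 − 0.05·(-6.3) = -2.335
Step 3: F′(-2.335) = -5.67; x₃ = -2.335 − 0.05·(-5.67) = -2.0515
Step 4: F′(-2.0515) = -5.103; x₄ = -2.0515 − 0.05·(-5.103) = -1.79635

-1.79635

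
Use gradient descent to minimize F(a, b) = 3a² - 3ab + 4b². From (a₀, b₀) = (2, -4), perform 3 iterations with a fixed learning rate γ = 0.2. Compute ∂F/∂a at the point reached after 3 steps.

∇F = (6a - 3b, -3a + 8b)
(a₁, b₁) = (2, -4) − 0.2·(24, -38) = (-2.8, 3.6)
(a₂, b₂) = (-2.8, 3.6) − 0.2·(-27.6, 37.2) = (2.72, -3.84)
(a₃, b₃) = (2.72, -3.84) − 0.2·(27.84, -38.88) = (-2.848, 3.936)
∂F/∂a at (-2.848, 3.936) = -28.896

-28.896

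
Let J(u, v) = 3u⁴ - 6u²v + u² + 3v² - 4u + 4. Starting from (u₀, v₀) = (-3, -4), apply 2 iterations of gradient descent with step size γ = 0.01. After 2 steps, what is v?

∇J = (12u³ - 12uv + 2u - 4, -6u² + 6v)
Step 1: at (-3, -4), ∇J = (-478, -78) → (-3, -4) − 0.01·(-478, -78) = (1.78, -3.22)
Step 2: at (1.78, -3.22), ∇J = (136.016224, -38.3304) → (1.78, -3.22) − 0.01·(136.016224, -38.3304) = (0.41983776, -2.836696)
v = -2.836696

-2.836696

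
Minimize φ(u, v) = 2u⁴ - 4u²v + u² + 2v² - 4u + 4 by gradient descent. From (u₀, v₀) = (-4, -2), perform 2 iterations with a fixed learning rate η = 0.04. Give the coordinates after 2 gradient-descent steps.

∇φ = (8u³ - 8uv + 2u - 4, -4u² + 4v)
(u₁, v₁) = (-4, -2) − 0.04·(-588, -72) = (19.52, 0.88)
(u₂, v₂) = (19.52, 0.88) − 0.04·(59399.326464, -1520.6016) = (-2356.45305856, 61.704064)

(-2356.45305856, 61.704064)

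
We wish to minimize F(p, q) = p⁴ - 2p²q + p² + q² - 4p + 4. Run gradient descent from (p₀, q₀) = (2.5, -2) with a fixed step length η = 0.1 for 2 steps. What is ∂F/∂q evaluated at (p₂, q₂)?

-11728.012532245

∇F = (4p³ - 4pq + 2p - 4, -2p² + 2q)
Step 1: at (2.5, -2), ∇F = (83.5, -16.5) → (2.5, -2) − 0.1·(83.5, -16.5) = (-5.85, -0.35)
Step 2: at (-5.85, -0.35), ∇F = (-824.6965, -69.145) → (-5.85, -0.35) − 0.1·(-824.6965, -69.145) = (76.61965, 6.5645)
∂F/∂q at (76.61965, 6.5645) = -11728.012532245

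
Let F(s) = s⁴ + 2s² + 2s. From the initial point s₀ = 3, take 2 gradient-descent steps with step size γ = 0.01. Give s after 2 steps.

F′(s) = 4s³ + 4s + 2
Step 1: F′(3) = 122; s₁ = 3 − 0.01·122 = 1.78
Step 2: F′(1.78) = 31.679008; s₂ = 1.78 − 0.01·31.679008 = 1.46320992

1.46320992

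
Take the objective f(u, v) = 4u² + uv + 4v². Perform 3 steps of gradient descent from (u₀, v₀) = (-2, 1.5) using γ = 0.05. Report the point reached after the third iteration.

(-0.5221875, 0.439)

∇f = (8u + v, u + 8v)
Step 1: at (-2, 1.5), ∇f = (-14.5, 10) → (-2, 1.5) − 0.05·(-14.5, 10) = (-1.275, 1)
Step 2: at (-1.275, 1), ∇f = (-9.2, 6.725) → (-1.275, 1) − 0.05·(-9.2, 6.725) = (-0.815, 0.66375)
Step 3: at (-0.815, 0.66375), ∇f = (-5.85625, 4.495) → (-0.815, 0.66375) − 0.05·(-5.85625, 4.495) = (-0.5221875, 0.439)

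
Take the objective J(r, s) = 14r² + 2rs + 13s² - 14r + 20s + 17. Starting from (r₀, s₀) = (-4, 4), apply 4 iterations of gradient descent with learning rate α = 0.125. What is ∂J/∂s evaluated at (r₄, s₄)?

1607.7109375

∇J = (28r + 2s - 14, 2r + 26s + 20)
(r₁, s₁) = (-4, 4) − 0.125·(-118, 116) = (10.75, -10.5)
(r₂, s₂) = (10.75, -10.5) − 0.125·(266, -231.5) = (-22.5, 18.4375)
(r₃, s₃) = (-22.5, 18.4375) − 0.125·(-607.125, 454.375) = (53.390625, -38.359375)
(r₄, s₄) = (53.390625, -38.359375) − 0.125·(1404.21875, -870.5625) = (-122.13671875, 70.4609375)
∂J/∂s at (-122.13671875, 70.4609375) = 1607.7109375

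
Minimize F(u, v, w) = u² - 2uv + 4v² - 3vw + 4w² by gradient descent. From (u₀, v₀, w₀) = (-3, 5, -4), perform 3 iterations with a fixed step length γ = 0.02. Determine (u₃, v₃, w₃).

(-2.20504, 2.228064, -1.789512)

∇F = (2u - 2v, -2u + 8v - 3w, -3v + 8w)
(u₁, v₁, w₁) = (-3, 5, -4) − 0.02·(-16, 58, -47) = (-2.68, 3.84, -3.06)
(u₂, v₂, w₂) = (-2.68, 3.84, -3.06) − 0.02·(-13.04, 45.26, -36) = (-2.4192, 2.9348, -2.34)
(u₃, v₃, w₃) = (-2.4192, 2.9348, -2.34) − 0.02·(-10.708, 35.3368, -27.5244) = (-2.20504, 2.228064, -1.789512)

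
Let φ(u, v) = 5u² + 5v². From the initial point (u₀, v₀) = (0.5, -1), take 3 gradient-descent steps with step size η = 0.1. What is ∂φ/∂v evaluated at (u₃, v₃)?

0

∇φ = (10u, 10v)
Step 1: at (0.5, -1), ∇φ = (5, -10) → (0.5, -1) − 0.1·(5, -10) = (0, 0)
Step 2: at (0, 0), ∇φ = (0, 0) → (0, 0) − 0.1·(0, 0) = (0, 0)
Step 3: at (0, 0), ∇φ = (0, 0) → (0, 0) − 0.1·(0, 0) = (0, 0)
∂φ/∂v at (0, 0) = 0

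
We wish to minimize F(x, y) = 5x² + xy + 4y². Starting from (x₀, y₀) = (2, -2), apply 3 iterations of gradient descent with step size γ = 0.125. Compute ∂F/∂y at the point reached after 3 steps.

∇F = (10x + y, x + 8y)
(x₁, y₁) = (2, -2) − 0.125·(18, -14) = (-0.25, -0.25)
(x₂, y₂) = (-0.25, -0.25) − 0.125·(-2.75, -2.25) = (0.09375, 0.03125)
(x₃, y₃) = (0.09375, 0.03125) − 0.125·(0.96875, 0.34375) = (-0.02734375, -0.01171875)
∂F/∂y at (-0.02734375, -0.01171875) = -0.12109375

-0.12109375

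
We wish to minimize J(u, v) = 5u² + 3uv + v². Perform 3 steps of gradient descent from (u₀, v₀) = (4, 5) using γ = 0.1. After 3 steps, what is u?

∇J = (10u + 3v, 3u + 2v)
Step 1: at (4, 5), ∇J = (55, 22) → (4, 5) − 0.1·(55, 22) = (-1.5, 2.8)
Step 2: at (-1.5, 2.8), ∇J = (-6.6, 1.1) → (-1.5, 2.8) − 0.1·(-6.6, 1.1) = (-0.84, 2.69)
Step 3: at (-0.84, 2.69), ∇J = (-0.33, 2.86) → (-0.84, 2.69) − 0.1·(-0.33, 2.86) = (-0.807, 2.404)
u = -0.807

-0.807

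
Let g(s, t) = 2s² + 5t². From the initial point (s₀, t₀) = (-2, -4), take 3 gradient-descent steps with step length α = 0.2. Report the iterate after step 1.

(-0.4, 4)

∇g = (4s, 10t)
(s₁, t₁) = (-2, -4) − 0.2·(-8, -40) = (-0.4, 4)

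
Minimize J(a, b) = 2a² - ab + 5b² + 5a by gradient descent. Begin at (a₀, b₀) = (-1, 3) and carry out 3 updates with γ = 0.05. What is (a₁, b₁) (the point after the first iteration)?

(-0.9, 1.45)

∇J = (4a - b + 5, -a + 10b)
Step 1: at (-1, 3), ∇J = (-2, 31) → (-1, 3) − 0.05·(-2, 31) = (-0.9, 1.45)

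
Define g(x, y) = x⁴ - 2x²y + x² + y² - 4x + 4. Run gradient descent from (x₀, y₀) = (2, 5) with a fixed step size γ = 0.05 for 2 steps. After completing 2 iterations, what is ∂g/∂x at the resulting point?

-9.408637431808

∇g = (4x³ - 4xy + 2x - 4, -2x² + 2y)
(x₁, y₁) = (2, 5) − 0.05·(-8, 2) = (2.4, 4.9)
(x₂, y₂) = (2.4, 4.9) − 0.05·(9.056, -1.72) = (1.9472, 4.986)
∂g/∂x at (1.9472, 4.986) = -9.408637431808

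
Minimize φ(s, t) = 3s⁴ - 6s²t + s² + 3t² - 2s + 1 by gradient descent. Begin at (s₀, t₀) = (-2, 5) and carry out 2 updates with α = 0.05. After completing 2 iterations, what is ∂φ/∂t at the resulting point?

-58.51908696

∇φ = (12s³ - 12st + 2s - 2, -6s² + 6t)
(s₁, t₁) = (-2, 5) − 0.05·(18, 6) = (-2.9, 4.7)
(s₂, t₂) = (-2.9, 4.7) − 0.05·(-136.908, -22.26) = (3.9454, 5.813)
∂φ/∂t at (3.9454, 5.813) = -58.51908696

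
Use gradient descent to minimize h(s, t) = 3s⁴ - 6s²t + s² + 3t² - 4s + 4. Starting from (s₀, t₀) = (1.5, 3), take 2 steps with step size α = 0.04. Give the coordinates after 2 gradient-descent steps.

∇h = (12s³ - 12st + 2s - 4, -6s² + 6t)
(s₁, t₁) = (1.5, 3) − 0.04·(-14.5, 4.5) = (2.08, 2.82)
(s₂, t₂) = (2.08, 2.82) − 0.04·(37.759744, -9.0384) = (0.56961024, 3.181536)

(0.56961024, 3.181536)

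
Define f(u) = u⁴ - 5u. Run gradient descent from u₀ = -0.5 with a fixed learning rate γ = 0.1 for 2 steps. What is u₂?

0.54995

f′(u) = 4u³ - 5
Step 1: f′(-0.5) = -5.5; u₁ = -0.5 − 0.1·(-5.5) = 0.05
Step 2: f′(0.05) = -4.9995; u₂ = 0.05 − 0.1·(-4.9995) = 0.54995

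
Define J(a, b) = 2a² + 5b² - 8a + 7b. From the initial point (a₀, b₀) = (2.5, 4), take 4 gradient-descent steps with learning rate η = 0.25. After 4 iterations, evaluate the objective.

2820.2626953125

∇J = (4a - 8, 10b + 7)
(a₁, b₁) = (2.5, 4) − 0.25·(2, 47) = (2, -7.75)
(a₂, b₂) = (2, -7.75) − 0.25·(0, -70.5) = (2, 9.875)
(a₃, b₃) = (2, 9.875) − 0.25·(0, 105.75) = (2, -16.5625)
(a₄, b₄) = (2, -16.5625) − 0.25·(0, -158.625) = (2, 23.09375)
J(2, 23.09375) = 2820.2626953125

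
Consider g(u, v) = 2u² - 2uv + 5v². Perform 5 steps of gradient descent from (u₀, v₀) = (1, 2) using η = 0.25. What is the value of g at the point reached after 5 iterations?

2110.4736328125

∇g = (4u - 2v, -2u + 10v)
Step 1: at (1, 2), ∇g = (0, 18) → (1, 2) − 0.25·(0, 18) = (1, -2.5)
Step 2: at (1, -2.5), ∇g = (9, -27) → (1, -2.5) − 0.25·(9, -27) = (-1.25, 4.25)
Step 3: at (-1.25, 4.25), ∇g = (-13.5, 45) → (-1.25, 4.25) − 0.25·(-13.5, 45) = (2.125, -7)
Step 4: at (2.125, -7), ∇g = (22.5, -74.25) → (2.125, -7) − 0.25·(22.5, -74.25) = (-3.5, 11.5625)
Step 5: at (-3.5, 11.5625), ∇g = (-37.125, 122.625) → (-3.5, 11.5625) − 0.25·(-37.125, 122.625) = (5.78125, -19.09375)
g(5.78125, -19.09375) = 2110.4736328125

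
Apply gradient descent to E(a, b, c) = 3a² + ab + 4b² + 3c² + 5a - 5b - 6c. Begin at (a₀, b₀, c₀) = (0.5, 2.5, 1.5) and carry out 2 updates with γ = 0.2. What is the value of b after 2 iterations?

∇E = (6a + b + 5, a + 8b - 5, 6c - 6)
(a₁, b₁, c₁) = (0.5, 2.5, 1.5) − 0.2·(10.5, 15.5, 3) = (-1.6, -0.6, 0.9)
(a₂, b₂, c₂) = (-1.6, -0.6, 0.9) − 0.2·(-5.2, -11.4, -0.6) = (-0.56, 1.68, 1.02)
b = 1.68

1.68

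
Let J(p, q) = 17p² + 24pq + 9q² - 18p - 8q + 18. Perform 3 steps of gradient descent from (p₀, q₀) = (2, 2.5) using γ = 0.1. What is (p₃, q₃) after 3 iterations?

∇J = (34p + 24q - 18, 24p + 18q - 8)
Step 1: at (2, 2.5), ∇J = (110, 85) → (2, 2.5) − 0.1·(110, 85) = (-9, -6)
Step 2: at (-9, -6), ∇J = (-468, -332) → (-9, -6) − 0.1·(-468, -332) = (37.8, 27.2)
Step 3: at (37.8, 27.2), ∇J = (1920, 1388.8) → (37.8, 27.2) − 0.1·(1920, 1388.8) = (-154.2, -111.68)

(-154.2, -111.68)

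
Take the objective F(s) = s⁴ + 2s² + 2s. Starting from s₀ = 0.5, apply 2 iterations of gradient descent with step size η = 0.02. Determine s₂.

0.33168632

F′(s) = 4s³ + 4s + 2
s₁ = 0.5 − 0.02·4.5 = 0.41
s₂ = 0.41 − 0.02·3.915684 = 0.33168632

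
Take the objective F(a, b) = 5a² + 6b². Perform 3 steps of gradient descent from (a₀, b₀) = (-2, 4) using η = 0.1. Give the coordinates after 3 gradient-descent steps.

∇F = (10a, 12b)
Step 1: at (-2, 4), ∇F = (-20, 48) → (-2, 4) − 0.1·(-20, 48) = (0, -0.8)
Step 2: at (0, -0.8), ∇F = (0, -9.6) → (0, -0.8) − 0.1·(0, -9.6) = (0, 0.16)
Step 3: at (0, 0.16), ∇F = (0, 1.92) → (0, 0.16) − 0.1·(0, 1.92) = (0, -0.032)

(0, -0.032)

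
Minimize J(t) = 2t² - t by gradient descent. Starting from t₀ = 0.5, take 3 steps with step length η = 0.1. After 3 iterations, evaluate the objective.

J′(t) = 4t - 1
Step 1: J′(0.5) = 1; t₁ = 0.5 − 0.1·1 = 0.4
Step 2: J′(0.4) = 0.6; t₂ = 0.4 − 0.1·0.6 = 0.34
Step 3: J′(0.34) = 0.36; t₃ = 0.34 − 0.1·0.36 = 0.304
J(0.304) = -0.119168

-0.119168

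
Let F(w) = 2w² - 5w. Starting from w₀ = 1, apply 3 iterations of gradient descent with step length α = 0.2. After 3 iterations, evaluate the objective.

-3.124992

F′(w) = 4w - 5
w₁ = 1 − 0.2·(-1) = 1.2
w₂ = 1.2 − 0.2·(-0.2) = 1.24
w₃ = 1.24 − 0.2·(-0.04) = 1.248
F(1.248) = -3.124992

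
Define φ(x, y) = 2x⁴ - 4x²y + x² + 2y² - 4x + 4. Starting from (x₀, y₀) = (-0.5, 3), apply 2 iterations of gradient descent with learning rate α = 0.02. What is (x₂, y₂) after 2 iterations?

(-0.75284352, 2.588352)

∇φ = (8x³ - 8xy + 2x - 4, -4x² + 4y)
Step 1: at (-0.5, 3), ∇φ = (6, 11) → (-0.5, 3) − 0.02·(6, 11) = (-0.62, 2.78)
Step 2: at (-0.62, 2.78), ∇φ = (6.642176, 9.5824) → (-0.62, 2.78) − 0.02·(6.642176, 9.5824) = (-0.75284352, 2.588352)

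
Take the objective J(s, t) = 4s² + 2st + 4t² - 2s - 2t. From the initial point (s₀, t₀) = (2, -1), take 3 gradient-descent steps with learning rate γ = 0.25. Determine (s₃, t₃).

(-1, -0.625)

∇J = (8s + 2t - 2, 2s + 8t - 2)
(s₁, t₁) = (2, -1) − 0.25·(12, -6) = (-1, 0.5)
(s₂, t₂) = (-1, 0.5) − 0.25·(-9, 0) = (1.25, 0.5)
(s₃, t₃) = (1.25, 0.5) − 0.25·(9, 4.5) = (-1, -0.625)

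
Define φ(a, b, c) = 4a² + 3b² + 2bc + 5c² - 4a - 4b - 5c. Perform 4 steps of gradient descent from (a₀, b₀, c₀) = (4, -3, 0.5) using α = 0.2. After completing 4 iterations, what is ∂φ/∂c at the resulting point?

∇φ = (8a - 4, 6b + 2c - 4, 2b + 10c - 5)
Step 1: at (4, -3, 0.5), ∇φ = (28, -21, -6) → (4, -3, 0.5) − 0.2·(28, -21, -6) = (-1.6, 1.2, 1.7)
Step 2: at (-1.6, 1.2, 1.7), ∇φ = (-16.8, 6.6, 14.4) → (-1.6, 1.2, 1.7) − 0.2·(-16.8, 6.6, 14.4) = (1.76, -0.12, -1.18)
Step 3: at (1.76, -0.12, -1.18), ∇φ = (10.08, -7.08, -17.04) → (1.76, -0.12, -1.18) − 0.2·(10.08, -7.08, -17.04) = (-0.256, 1.296, 2.228)
Step 4: at (-0.256, 1.296, 2.228), ∇φ = (-6.048, 8.232, 19.872) → (-0.256, 1.296, 2.228) − 0.2·(-6.048, 8.232, 19.872) = (0.9536, -0.3504, -1.7464)
∂φ/∂c at (0.9536, -0.3504, -1.7464) = -23.1648

-23.1648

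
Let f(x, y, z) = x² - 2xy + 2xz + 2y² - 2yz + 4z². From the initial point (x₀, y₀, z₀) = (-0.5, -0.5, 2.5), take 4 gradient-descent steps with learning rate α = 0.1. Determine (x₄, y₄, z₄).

(-0.6944, -0.1904, 0.1744)

∇f = (2x - 2y + 2z, -2x + 4y - 2z, 2x - 2y + 8z)
Step 1: at (-0.5, -0.5, 2.5), ∇f = (5, -6, 20) → (-0.5, -0.5, 2.5) − 0.1·(5, -6, 20) = (-1, 0.1, 0.5)
Step 2: at (-1, 0.1, 0.5), ∇f = (-1.2, 1.4, 1.8) → (-1, 0.1, 0.5) − 0.1·(-1.2, 1.4, 1.8) = (-0.88, -0.04, 0.32)
Step 3: at (-0.88, -0.04, 0.32), ∇f = (-1.04, 0.96, 0.88) → (-0.88, -0.04, 0.32) − 0.1·(-1.04, 0.96, 0.88) = (-0.776, -0.136, 0.232)
Step 4: at (-0.776, -0.136, 0.232), ∇f = (-0.816, 0.544, 0.576) → (-0.776, -0.136, 0.232) − 0.1·(-0.816, 0.544, 0.576) = (-0.6944, -0.1904, 0.1744)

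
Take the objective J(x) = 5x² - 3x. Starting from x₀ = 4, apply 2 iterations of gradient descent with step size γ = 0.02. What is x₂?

2.668

J′(x) = 10x - 3
x₁ = 4 − 0.02·37 = 3.26
x₂ = 3.26 − 0.02·29.6 = 2.668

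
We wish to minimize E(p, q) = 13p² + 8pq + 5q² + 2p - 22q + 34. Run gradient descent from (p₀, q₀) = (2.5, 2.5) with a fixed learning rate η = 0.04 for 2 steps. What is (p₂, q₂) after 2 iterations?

∇E = (26p + 8q + 2, 8p + 10q - 22)
(p₁, q₁) = (2.5, 2.5) − 0.04·(87, 23) = (-0.98, 1.58)
(p₂, q₂) = (-0.98, 1.58) − 0.04·(-10.84, -14.04) = (-0.5464, 2.1416)

(-0.5464, 2.1416)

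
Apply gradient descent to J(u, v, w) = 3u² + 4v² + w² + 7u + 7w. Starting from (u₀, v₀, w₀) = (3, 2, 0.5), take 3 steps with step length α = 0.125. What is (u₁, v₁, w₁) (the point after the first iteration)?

(-0.125, 0, -0.5)

∇J = (6u + 7, 8v, 2w + 7)
(u₁, v₁, w₁) = (3, 2, 0.5) − 0.125·(25, 16, 8) = (-0.125, 0, -0.5)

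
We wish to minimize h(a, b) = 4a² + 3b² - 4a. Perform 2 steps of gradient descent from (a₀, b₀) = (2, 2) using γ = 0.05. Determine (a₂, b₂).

∇h = (8a - 4, 6b)
(a₁, b₁) = (2, 2) − 0.05·(12, 12) = (1.4, 1.4)
(a₂, b₂) = (1.4, 1.4) − 0.05·(7.2, 8.4) = (1.04, 0.98)

(1.04, 0.98)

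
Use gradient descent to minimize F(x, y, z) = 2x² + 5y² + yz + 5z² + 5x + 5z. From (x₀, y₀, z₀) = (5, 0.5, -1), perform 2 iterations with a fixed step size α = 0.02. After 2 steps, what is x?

4.04

∇F = (4x + 5, 10y + z, y + 10z + 5)
Step 1: at (5, 0.5, -1), ∇F = (25, 4, -4.5) → (5, 0.5, -1) − 0.02·(25, 4, -4.5) = (4.5, 0.42, -0.91)
Step 2: at (4.5, 0.42, -0.91), ∇F = (23, 3.29, -3.68) → (4.5, 0.42, -0.91) − 0.02·(23, 3.29, -3.68) = (4.04, 0.3542, -0.8364)
x = 4.04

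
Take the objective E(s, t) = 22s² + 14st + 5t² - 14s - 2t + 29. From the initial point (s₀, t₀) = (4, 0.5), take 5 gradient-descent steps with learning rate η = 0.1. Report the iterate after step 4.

∇E = (44s + 14t - 14, 14s + 10t - 2)
(s₁, t₁) = (4, 0.5) − 0.1·(169, 59) = (-12.9, -5.4)
(s₂, t₂) = (-12.9, -5.4) − 0.1·(-657.2, -236.6) = (52.82, 18.26)
(s₃, t₃) = (52.82, 18.26) − 0.1·(2565.72, 920.08) = (-203.752, -73.748)
(s₄, t₄) = (-203.752, -73.748) − 0.1·(-10011.56, -3592.008) = (797.404, 285.4528)

(797.404, 285.4528)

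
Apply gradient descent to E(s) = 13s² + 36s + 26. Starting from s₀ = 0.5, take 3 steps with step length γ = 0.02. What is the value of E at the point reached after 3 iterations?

1.641647071232

E′(s) = 26s + 36
Step 1: E′(0.5) = 49; s₁ = 0.5 − 0.02·49 = -0.48
Step 2: E′(-0.48) = 23.52; s₂ = -0.48 − 0.02·23.52 = -0.9504
Step 3: E′(-0.9504) = 11.2896; s₃ = -0.9504 − 0.02·11.2896 = -1.176192
E(-1.176192) = 1.641647071232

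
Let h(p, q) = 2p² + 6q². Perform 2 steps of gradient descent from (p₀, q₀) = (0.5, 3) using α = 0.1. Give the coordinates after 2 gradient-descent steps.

∇h = (4p, 12q)
Step 1: at (0.5, 3), ∇h = (2, 36) → (0.5, 3) − 0.1·(2, 36) = (0.3, -0.6)
Step 2: at (0.3, -0.6), ∇h = (1.2, -7.2) → (0.3, -0.6) − 0.1·(1.2, -7.2) = (0.18, 0.12)

(0.18, 0.12)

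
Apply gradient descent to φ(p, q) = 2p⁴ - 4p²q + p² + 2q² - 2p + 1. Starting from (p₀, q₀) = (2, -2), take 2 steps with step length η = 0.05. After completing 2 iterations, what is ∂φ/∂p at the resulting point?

∇φ = (8p³ - 8pq + 2p - 2, -4p² + 4q)
(p₁, q₁) = (2, -2) − 0.05·(98, -24) = (-2.9, -0.8)
(p₂, q₂) = (-2.9, -0.8) − 0.05·(-221.472, -36.84) = (8.1736, 1.042)
∂φ/∂p at (8.1736, 1.042) = 4314.689820930048

4314.689820930048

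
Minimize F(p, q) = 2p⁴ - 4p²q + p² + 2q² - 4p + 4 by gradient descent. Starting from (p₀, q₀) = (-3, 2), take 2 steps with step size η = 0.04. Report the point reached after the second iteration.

∇F = (8p³ - 8pq + 2p - 4, -4p² + 4q)
(p₁, q₁) = (-3, 2) − 0.04·(-178, -28) = (4.12, 3.12)
(p₂, q₂) = (4.12, 3.12) − 0.04·(460.881024, -55.4176) = (-14.31524096, 5.336704)

(-14.31524096, 5.336704)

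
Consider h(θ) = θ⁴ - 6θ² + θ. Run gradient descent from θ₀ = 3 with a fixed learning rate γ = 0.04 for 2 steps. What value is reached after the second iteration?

h′(θ) = 4θ³ - 12θ + 1
Step 1: h′(3) = 73; θ₁ = 3 − 0.04·73 = 0.08
Step 2: h′(0.08) = 0.042048; θ₂ = 0.08 − 0.04·0.042048 = 0.07831808

0.07831808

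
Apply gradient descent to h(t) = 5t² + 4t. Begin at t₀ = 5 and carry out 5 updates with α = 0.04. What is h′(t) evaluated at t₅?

h′(t) = 10t + 4
Step 1: h′(5) = 54; t₁ = 5 − 0.04·54 = 2.84
Step 2: h′(2.84) = 32.4; t₂ = 2.84 − 0.04·32.4 = 1.544
Step 3: h′(1.544) = 19.44; t₃ = 1.544 − 0.04·19.44 = 0.7664
Step 4: h′(0.7664) = 11.664; t₄ = 0.7664 − 0.04·11.664 = 0.29984
Step 5: h′(0.29984) = 6.9984; t₅ = 0.29984 − 0.04·6.9984 = 0.019904
h′(t) at (0.019904) = 4.19904

4.19904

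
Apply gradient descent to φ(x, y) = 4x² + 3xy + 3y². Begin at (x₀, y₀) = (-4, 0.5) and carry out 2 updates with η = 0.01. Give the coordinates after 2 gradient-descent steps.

∇φ = (8x + 3y, 3x + 6y)
(x₁, y₁) = (-4, 0.5) − 0.01·(-30.5, -9) = (-3.695, 0.59)
(x₂, y₂) = (-3.695, 0.59) − 0.01·(-27.79, -7.545) = (-3.4171, 0.66545)

(-3.4171, 0.66545)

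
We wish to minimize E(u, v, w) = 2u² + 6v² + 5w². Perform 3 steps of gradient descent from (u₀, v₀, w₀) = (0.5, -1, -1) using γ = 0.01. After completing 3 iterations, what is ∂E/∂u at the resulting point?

∇E = (4u, 12v, 10w)
(u₁, v₁, w₁) = (0.5, -1, -1) − 0.01·(2, -12, -10) = (0.48, -0.88, -0.9)
(u₂, v₂, w₂) = (0.48, -0.88, -0.9) − 0.01·(1.92, -10.56, -9) = (0.4608, -0.7744, -0.81)
(u₃, v₃, w₃) = (0.4608, -0.7744, -0.81) − 0.01·(1.8432, -9.2928, -8.1) = (0.442368, -0.681472, -0.729)
∂E/∂u at (0.442368, -0.681472, -0.729) = 1.769472

1.769472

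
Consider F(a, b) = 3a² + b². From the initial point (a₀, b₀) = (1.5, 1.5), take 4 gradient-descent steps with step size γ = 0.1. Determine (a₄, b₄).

(0.0384, 0.6144)

∇F = (6a, 2b)
Step 1: at (1.5, 1.5), ∇F = (9, 3) → (1.5, 1.5) − 0.1·(9, 3) = (0.6, 1.2)
Step 2: at (0.6, 1.2), ∇F = (3.6, 2.4) → (0.6, 1.2) − 0.1·(3.6, 2.4) = (0.24, 0.96)
Step 3: at (0.24, 0.96), ∇F = (1.44, 1.92) → (0.24, 0.96) − 0.1·(1.44, 1.92) = (0.096, 0.768)
Step 4: at (0.096, 0.768), ∇F = (0.576, 1.536) → (0.096, 0.768) − 0.1·(0.576, 1.536) = (0.0384, 0.6144)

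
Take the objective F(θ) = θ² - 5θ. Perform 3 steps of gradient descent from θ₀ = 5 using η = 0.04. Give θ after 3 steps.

F′(θ) = 2θ - 5
θ₁ = 5 − 0.04·5 = 4.8
θ₂ = 4.8 − 0.04·4.6 = 4.616
θ₃ = 4.616 − 0.04·4.232 = 4.44672

4.44672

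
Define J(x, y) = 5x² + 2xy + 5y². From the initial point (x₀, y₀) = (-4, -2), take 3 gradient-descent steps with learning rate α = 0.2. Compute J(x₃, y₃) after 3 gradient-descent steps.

∇J = (10x + 2y, 2x + 10y)
Step 1: at (-4, -2), ∇J = (-44, -28) → (-4, -2) − 0.2·(-44, -28) = (4.8, 3.6)
Step 2: at (4.8, 3.6), ∇J = (55.2, 45.6) → (4.8, 3.6) − 0.2·(55.2, 45.6) = (-6.24, -5.52)
Step 3: at (-6.24, -5.52), ∇J = (-73.44, -67.68) → (-6.24, -5.52) − 0.2·(-73.44, -67.68) = (8.448, 8.016)
J(8.448, 8.016) = 813.563136

813.563136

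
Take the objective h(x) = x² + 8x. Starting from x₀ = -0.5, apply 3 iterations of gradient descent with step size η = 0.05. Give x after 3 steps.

h′(x) = 2x + 8
Step 1: h′(-0.5) = 7; x₁ = -0.5 − 0.05·7 = -0.85
Step 2: h′(-0.85) = 6.3; x₂ = -0.85 − 0.05·6.3 = -1.165
Step 3: h′(-1.165) = 5.67; x₃ = -1.165 − 0.05·5.67 = -1.4485

-1.4485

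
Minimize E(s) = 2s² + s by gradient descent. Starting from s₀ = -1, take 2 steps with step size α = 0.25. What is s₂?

E′(s) = 4s + 1
Step 1: E′(-1) = -3; s₁ = -1 − 0.25·(-3) = -0.25
Step 2: E′(-0.25) = 0; s₂ = -0.25 − 0.25·0 = -0.25

-0.25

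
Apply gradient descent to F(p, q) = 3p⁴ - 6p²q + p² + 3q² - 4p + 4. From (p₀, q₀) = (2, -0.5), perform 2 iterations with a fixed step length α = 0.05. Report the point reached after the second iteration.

∇F = (12p³ - 12pq + 2p - 4, -6p² + 6q)
Step 1: at (2, -0.5), ∇F = (108, -27) → (2, -0.5) − 0.05·(108, -27) = (-3.4, 0.85)
Step 2: at (-3.4, 0.85), ∇F = (-447.768, -64.26) → (-3.4, 0.85) − 0.05·(-447.768, -64.26) = (18.9884, 4.063)

(18.9884, 4.063)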